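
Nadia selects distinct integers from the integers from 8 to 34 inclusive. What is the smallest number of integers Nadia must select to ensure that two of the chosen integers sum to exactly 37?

17

Group the elements by complementary pair {x, 37−x}: {8,29}, {9,28}, {10,27}, …, giving 11 two-element pairs and 5 integers whose partner 37−x falls outside [8,34].
By pigeonhole, treating each of those 16 groups as a pigeonhole, one can pick one integer per group — 16 integers — with no two summing to 37.
The 17th integer lands in an occupied pair, forcing a sum of 37.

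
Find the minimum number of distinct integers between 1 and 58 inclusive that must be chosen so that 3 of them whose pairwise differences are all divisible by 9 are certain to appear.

19

Integers whose pairwise differences are multiples of 9 are exactly those sharing a remainder mod 9. The 9 residue classes mod 9 are the pigeonholes.
With 18 integers one could put 2 in each residue class and have no class reach 3.
The 19th integer pushes some class to 3, so 9·2 + 1 = 19.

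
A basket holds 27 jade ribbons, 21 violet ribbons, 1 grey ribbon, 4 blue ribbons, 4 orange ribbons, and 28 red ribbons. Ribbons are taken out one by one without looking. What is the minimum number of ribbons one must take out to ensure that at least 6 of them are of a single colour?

By the pigeonhole principle, put each drawn ribbon into a box by colour. The largest draw with every box below 6 takes min(count, 5) from each colour; colours with fewer than 5 contribute all they have.
Σ min(cᵢ, 5) = 5 + 5 + 1 + 4 + 4 + 5 = 24.
Draw number 24 + 1 = 25 must push one box to 6.

25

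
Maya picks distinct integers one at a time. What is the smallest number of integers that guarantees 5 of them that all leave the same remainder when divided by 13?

53

The 13 residue classes mod 13 are the pigeonholes.
With 52 integers one could put 4 in each residue class and have no class reach 5.
The 53rd integer pushes some class to 5, so 13·4 + 1 = 53.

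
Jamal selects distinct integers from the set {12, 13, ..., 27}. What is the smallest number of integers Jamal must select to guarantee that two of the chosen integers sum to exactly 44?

12

Two chosen integers sum to 44 exactly when both halves of some pair {x, 44−x} with 17 ≤ x ≤ 44−x ≤ 27 are chosen — 5 such pairs.
The remaining 6 elements (those with no distinct partner in range) can never complete a 44-sum, so the worst case takes all of them and one from each pair: 6 + 5 = 11.
The 12th integer has to be the second member of some pair, so 11 + 1 = 12.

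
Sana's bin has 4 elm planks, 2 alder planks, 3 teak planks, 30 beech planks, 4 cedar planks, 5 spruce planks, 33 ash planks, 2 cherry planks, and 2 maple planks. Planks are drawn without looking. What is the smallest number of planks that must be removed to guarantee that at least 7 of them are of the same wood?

35

An adversary could hand out at most 6 planks per wood (7 woods run out sooner): 4 + 2 + 3 + 6 + 4 + 5 + 6 + 2 + 2 = 34 planks and still no wood has 7.
Pigeonhole: one more plank lands in a wood already at 6, so 35 draws are enough and 34 are not.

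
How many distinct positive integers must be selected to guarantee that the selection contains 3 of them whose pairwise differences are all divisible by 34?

Integers whose pairwise differences are multiples of 34 are exactly those sharing a remainder mod 34. By pigeonhole, the 34 residue classes mod 34 are the pigeonholes.
With 68 integers one could put 2 in each residue class and have no class reach 3.
The 69th integer pushes some class to 3, so 34·2 + 1 = 69.

69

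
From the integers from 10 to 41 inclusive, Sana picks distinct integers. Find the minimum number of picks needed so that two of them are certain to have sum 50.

A set avoiding the sum 50 can contain at most one of each pair {x, 50−x}, plus the 2 elements whose complement lies outside the range or equal to its own complement.
The integers 25, …, 41 (17 of them) are such a set: any two sum to at least 25+26 = 51 > 50.
Any 18th integer completes one of the 15 pairs, so 18 choices force a sum of 50.

18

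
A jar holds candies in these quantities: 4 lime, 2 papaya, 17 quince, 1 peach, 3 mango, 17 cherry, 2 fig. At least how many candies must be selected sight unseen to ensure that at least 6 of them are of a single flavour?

23

By the pigeonhole principle, put each drawn candy into a box by flavour. The largest draw with every box below 6 takes min(count, 5) from each flavour; flavours with fewer than 5 contribute all they have.
Σ min(cᵢ, 5) = 4 + 2 + 5 + 1 + 3 + 5 + 2 = 22.
Draw number 22 + 1 = 23 must push one box to 6.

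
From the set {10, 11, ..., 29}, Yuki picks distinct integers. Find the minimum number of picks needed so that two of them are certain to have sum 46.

Two chosen integers sum to 46 exactly when both halves of some pair {x, 46−x} with 17 ≤ x ≤ 46−x ≤ 29 are chosen — 6 such pairs.
The remaining 8 elements (those with no distinct partner in range) can never complete a 46-sum, so the worst case takes all of them and one from each pair: 8 + 6 = 14.
By pigeonhole, the 15th integer has to be the second member of some pair, so 14 + 1 = 15.

15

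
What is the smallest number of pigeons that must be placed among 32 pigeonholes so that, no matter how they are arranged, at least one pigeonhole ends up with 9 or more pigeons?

257

With 256 pigeons one could put exactly 8 in each of the 32 pigeonholes, and no pigeonhole would reach 9.
One more pigeon must land in a pigeonhole that already has 8, giving it 9.
So 32 × 8 + 1 = 257 pigeons are required.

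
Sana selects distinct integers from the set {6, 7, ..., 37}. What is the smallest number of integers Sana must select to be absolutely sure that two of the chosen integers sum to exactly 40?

Two chosen integers sum to 40 exactly when both halves of some pair {x, 40−x} with 6 ≤ x ≤ 40−x ≤ 34 are chosen — 14 such pairs.
The remaining 4 elements (those with no distinct partner in range) can never complete a 40-sum, so the worst case takes all of them and one from each pair: 4 + 14 = 18.
The 19th integer has to be the second member of some pair, so 18 + 1 = 19.

19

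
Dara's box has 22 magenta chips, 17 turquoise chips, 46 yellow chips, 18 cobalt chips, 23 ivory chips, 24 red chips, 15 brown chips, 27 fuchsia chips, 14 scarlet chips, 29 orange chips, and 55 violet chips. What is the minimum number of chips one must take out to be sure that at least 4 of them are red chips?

In the worst case for collecting red chips, every non-red chip comes out first.
There are 22 + 17 + 46 + 18 + 23 + 15 + 27 + 14 + 29 + 55 = 266 non-red chips altogether.
After those, each further chip must be red, so 266 + 4 = 270 draws guarantee 4 red chips.

270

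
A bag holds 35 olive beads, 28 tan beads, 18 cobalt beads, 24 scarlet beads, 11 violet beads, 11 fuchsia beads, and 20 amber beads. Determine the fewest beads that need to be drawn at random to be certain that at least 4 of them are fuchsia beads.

140

In the worst case for collecting fuchsia beads, every non-fuchsia bead comes out first.
There are 35 + 28 + 18 + 24 + 11 + 20 = 136 non-fuchsia beads altogether.
After those, each further bead must be fuchsia, so 136 + 4 = 140 draws guarantee 4 fuchsia beads.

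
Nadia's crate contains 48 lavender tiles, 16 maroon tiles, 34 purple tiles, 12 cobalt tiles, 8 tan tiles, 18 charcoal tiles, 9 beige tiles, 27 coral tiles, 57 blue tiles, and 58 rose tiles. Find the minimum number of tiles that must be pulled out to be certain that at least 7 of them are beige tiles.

In the worst case for collecting beige tiles, every non-beige tile comes out first.
There are 48 + 16 + 34 + 12 + 8 + 18 + 27 + 57 + 58 = 278 non-beige tiles altogether.
After those, each further tile must be beige, so 278 + 7 = 285 draws guarantee 7 beige tiles.

285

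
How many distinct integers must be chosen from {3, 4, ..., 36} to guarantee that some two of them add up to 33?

A set avoiding the sum 33 can contain at most one of each pair {x, 33−x}, plus the 6 elements whose complement lies outside the range.
The integers 17, …, 36 (20 of them) are such a set: any two sum to at least 17+18 = 35 > 33.
Pigeonhole: any 21st integer completes one of the 14 pairs, so 21 choices force a sum of 33.

21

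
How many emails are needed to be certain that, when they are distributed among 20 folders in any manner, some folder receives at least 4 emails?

61

With 60 emails one could put exactly 3 in each of the 20 folders, and no folder would reach 4.
One more email must land in a folder that already has 3, giving it 4.
So 20 × 3 + 1 = 61 emails are required.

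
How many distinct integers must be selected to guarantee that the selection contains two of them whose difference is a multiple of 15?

16

Integers whose pairwise differences are multiples of 15 are exactly those sharing a remainder mod 15. The 15 residue classes mod 15 are the pigeonholes.
With 15 integers one could put 1 in each residue class and have no class reach 2.
The 16th integer pushes some class to 2, so 15·1 + 1 = 16.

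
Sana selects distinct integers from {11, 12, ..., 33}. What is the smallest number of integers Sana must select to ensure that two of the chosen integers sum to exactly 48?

15

A set avoiding the sum 48 can contain at most one of each pair {x, 48−x}, plus the 5 elements whose complement lies outside the range or equal to its own complement.
The integers 11, …, 24 (14 of them) are such a set: any two sum to at least 11+12 = 23 and at most 23+24 = 47 < 48.
Any 15th integer completes one of the 9 pairs, so 15 choices force a sum of 48.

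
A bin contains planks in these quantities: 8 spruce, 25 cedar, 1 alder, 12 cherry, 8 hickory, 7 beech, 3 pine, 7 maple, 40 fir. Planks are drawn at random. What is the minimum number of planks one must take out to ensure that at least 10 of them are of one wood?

62

The 9 woods are the holes; the planks drawn are the pigeons.
To avoid 10 of any one wood, the worst case takes at most 9 of each wood, or every plank of a wood that has fewer than 9.
That gives 8 + 9 + 1 + 9 + 8 + 7 + 3 + 7 + 9 = 61 planks with no wood reaching 10.
The next plank forces some wood to 10, so 61 + 1 = 62.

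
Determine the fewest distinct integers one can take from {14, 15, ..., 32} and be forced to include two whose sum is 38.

Two chosen integers sum to 38 exactly when both halves of some pair {x, 38−x} with 14 ≤ x ≤ 38−x ≤ 24 are chosen — 5 such pairs.
The remaining 9 elements (those with no distinct partner in range) can never complete a 38-sum, so the worst case takes all of them and one from each pair: 9 + 5 = 14.
The 15th integer has to be the second member of some pair, so 14 + 1 = 15.

15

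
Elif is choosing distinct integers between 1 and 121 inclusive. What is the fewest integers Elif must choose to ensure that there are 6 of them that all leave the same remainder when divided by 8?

By pigeonhole, the 8 residue classes mod 8 are the pigeonholes.
With 40 integers one could put 5 in each residue class and have no class reach 6.
The 41st integer pushes some class to 6, so 8·5 + 1 = 41.

41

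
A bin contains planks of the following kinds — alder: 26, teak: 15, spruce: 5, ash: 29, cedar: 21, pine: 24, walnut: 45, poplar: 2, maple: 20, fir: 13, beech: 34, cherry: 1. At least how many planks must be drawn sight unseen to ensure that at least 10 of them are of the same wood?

The 12 woods are the holes; the planks drawn are the pigeons.
To avoid 10 of any one wood, the worst case takes at most 9 of each wood, or every plank of a wood that has fewer than 9.
That gives 9 + 9 + 5 + 9 + 9 + 9 + 9 + 2 + 9 + 9 + 9 + 1 = 89 planks with no wood reaching 10.
The next plank forces some wood to 10, so 89 + 1 = 90.

90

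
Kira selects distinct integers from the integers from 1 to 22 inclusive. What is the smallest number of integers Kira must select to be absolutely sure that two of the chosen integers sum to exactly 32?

17

Group the elements by complementary pair {x, 32−x}: {10,22}, {11,21}, {12,20}, …, giving 6 two-element pairs, the single value 16 (it cannot pair with itself since the integers are distinct), and 9 integers whose partner 32−x falls outside [1,22].
Treating each of those 16 groups as a pigeonhole, one can pick one integer per group — 16 integers — with no two summing to 32.
The 17th integer lands in an occupied pair, forcing a sum of 32.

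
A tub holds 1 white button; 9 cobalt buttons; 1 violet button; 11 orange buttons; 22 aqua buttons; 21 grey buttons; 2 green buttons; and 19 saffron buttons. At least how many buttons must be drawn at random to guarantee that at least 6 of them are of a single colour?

30

By the pigeonhole principle, the 8 colours are the holes; the buttons drawn are the pigeons.
To avoid 6 of any one colour, the worst case takes at most 5 of each colour, or every button of a colour that has fewer than 5.
That gives 1 + 5 + 1 + 5 + 5 + 5 + 2 + 5 = 29 buttons with no colour reaching 6.
The next button forces some colour to 6, so 29 + 1 = 30.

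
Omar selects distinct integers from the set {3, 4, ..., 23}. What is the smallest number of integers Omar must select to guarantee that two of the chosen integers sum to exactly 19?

15

A set avoiding the sum 19 can contain at most one of each pair {x, 19−x}, plus the 7 elements whose complement lies outside the range.
The integers 10, …, 23 (14 of them) are such a set: any two sum to at least 10+11 = 21 > 19.
By the pigeonhole principle, any 15th integer completes one of the 7 pairs, so 15 choices force a sum of 19.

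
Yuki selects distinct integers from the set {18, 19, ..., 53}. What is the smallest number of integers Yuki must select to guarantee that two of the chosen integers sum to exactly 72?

20

Two chosen integers sum to 72 exactly when both halves of some pair {x, 72−x} with 19 ≤ x ≤ 72−x ≤ 53 are chosen — 17 such pairs.
The remaining 2 elements (those with no distinct partner in range) can never complete a 72-sum, so the worst case takes all of them and one from each pair: 2 + 17 = 19.
The 20th integer has to be the second member of some pair, so 19 + 1 = 20.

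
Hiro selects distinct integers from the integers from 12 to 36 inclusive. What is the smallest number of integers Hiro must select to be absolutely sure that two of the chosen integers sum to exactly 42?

17

Two chosen integers sum to 42 exactly when both halves of some pair {x, 42−x} with 12 ≤ x ≤ 42−x ≤ 30 are chosen — 9 such pairs.
The remaining 7 elements (those with no distinct partner in range) can never complete a 42-sum, so the worst case takes all of them and one from each pair: 7 + 9 = 16.
The 17th integer has to be the second member of some pair, so 16 + 1 = 17.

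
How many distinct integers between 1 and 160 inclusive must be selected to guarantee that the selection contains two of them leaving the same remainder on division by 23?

24

The 23 residue classes mod 23 are the pigeonholes.
With 23 integers one could put 1 in each residue class and have no class reach 2.
The 24th integer pushes some class to 2, so 23·1 + 1 = 24.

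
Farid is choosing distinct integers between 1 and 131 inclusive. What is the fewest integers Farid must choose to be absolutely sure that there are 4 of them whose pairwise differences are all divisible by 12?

Integers whose pairwise differences are multiples of 12 are exactly those sharing a remainder mod 12. The 12 residue classes mod 12 are the pigeonholes.
With 36 integers one could put 3 in each residue class and have no class reach 4.
The 37th integer pushes some class to 4, so 12·3 + 1 = 37.

37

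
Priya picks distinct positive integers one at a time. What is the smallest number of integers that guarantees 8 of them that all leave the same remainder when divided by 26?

The 26 residue classes mod 26 are the pigeonholes.
With 182 integers one could put 7 in each residue class and have no class reach 8.
The 183rd integer pushes some class to 8, so 26·7 + 1 = 183.

183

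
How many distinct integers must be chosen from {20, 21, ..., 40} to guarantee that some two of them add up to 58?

13

A set avoiding the sum 58 can contain at most one of each pair {x, 58−x}, plus the 3 elements whose complement lies outside the range or equal to its own complement.
The integers 29, …, 40 (12 of them) are such a set: any two sum to at least 29+30 = 59 > 58.
By pigeonhole, any 13th integer completes one of the 9 pairs, so 13 choices force a sum of 58.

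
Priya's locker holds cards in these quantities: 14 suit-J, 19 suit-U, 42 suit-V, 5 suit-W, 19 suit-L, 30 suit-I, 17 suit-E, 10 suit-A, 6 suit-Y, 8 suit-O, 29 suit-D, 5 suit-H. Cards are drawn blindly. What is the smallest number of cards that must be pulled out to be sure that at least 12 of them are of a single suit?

112

By pigeonhole, the 12 suits are the holes; the cards drawn are the pigeons.
To avoid 12 of any one suit, the worst case takes at most 11 of each suit, or every card of a suit that has fewer than 11.
That gives 11 + 11 + 11 + 5 + 11 + 11 + 11 + 10 + 6 + 8 + 11 + 5 = 111 cards with no suit reaching 12.
The next card forces some suit to 12, so 111 + 1 = 112.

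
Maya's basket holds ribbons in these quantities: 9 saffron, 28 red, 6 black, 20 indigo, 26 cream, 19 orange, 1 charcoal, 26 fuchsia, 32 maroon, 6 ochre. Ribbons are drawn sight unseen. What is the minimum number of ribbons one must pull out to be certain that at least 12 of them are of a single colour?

By the pigeonhole principle, put each drawn ribbon into a box by colour. The largest draw with every box below 12 takes min(count, 11) from each colour; colours with fewer than 11 contribute all they have.
Σ min(cᵢ, 11) = 9 + 11 + 6 + 11 + 11 + 11 + 1 + 11 + 11 + 6 = 88.
Draw number 88 + 1 = 89 must push one box to 12.

89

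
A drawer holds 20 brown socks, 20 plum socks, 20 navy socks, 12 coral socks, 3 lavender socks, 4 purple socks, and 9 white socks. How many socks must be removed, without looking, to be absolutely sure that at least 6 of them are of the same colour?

Pigeonhole: put each drawn sock into a box by colour. The largest draw with every box below 6 takes min(count, 5) from each colour; colours with fewer than 5 contribute all they have.
Σ min(cᵢ, 5) = 5 + 5 + 5 + 5 + 3 + 4 + 5 = 32.
Draw number 32 + 1 = 33 must push one box to 6.

33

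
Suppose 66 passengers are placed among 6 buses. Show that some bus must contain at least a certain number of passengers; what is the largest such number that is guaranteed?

11

By the pigeonhole principle, the 6 buses are the holes and the 66 passengers are the pigeons.
If every bus held at most 10 passengers, the total would be at most 6 × 10 = 60, which is less than 66.
So some bus holds at least ⌈66/6⌉ = 11 passengers.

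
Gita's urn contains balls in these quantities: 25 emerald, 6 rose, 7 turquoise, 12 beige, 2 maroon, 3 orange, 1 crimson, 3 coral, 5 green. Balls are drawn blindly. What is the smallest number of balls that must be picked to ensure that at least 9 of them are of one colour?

44

The 9 colours are the holes; the balls drawn are the pigeons.
To avoid 9 of any one colour, the worst case takes at most 8 of each colour, or every ball of a colour that has fewer than 8.
That gives 8 + 6 + 7 + 8 + 2 + 3 + 1 + 3 + 5 = 43 balls with no colour reaching 9.
The next ball forces some colour to 9, so 43 + 1 = 44.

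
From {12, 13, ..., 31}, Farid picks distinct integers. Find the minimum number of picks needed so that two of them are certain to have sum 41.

12

Group the elements by complementary pair {x, 41−x}: {12,29}, {13,28}, {14,27}, …, giving 9 two-element pairs and 2 integers whose partner 41−x falls outside [12,31].
Treating each of those 11 groups as a pigeonhole, one can pick one integer per group — 11 integers — with no two summing to 41.
The 12th integer lands in an occupied pair, forcing a sum of 41.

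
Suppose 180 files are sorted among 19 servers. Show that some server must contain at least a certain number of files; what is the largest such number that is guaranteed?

By the pigeonhole principle, the 19 servers are the holes and the 180 files are the pigeons.
If every server held at most 9 files, the total would be at most 19 × 9 = 171, which is less than 180.
So some server holds at least ⌈180/19⌉ = 10 files.

10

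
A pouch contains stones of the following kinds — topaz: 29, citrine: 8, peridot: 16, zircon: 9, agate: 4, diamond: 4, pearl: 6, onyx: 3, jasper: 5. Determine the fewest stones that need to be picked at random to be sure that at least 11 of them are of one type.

By pigeonhole, put each drawn stone into a box by type. The largest draw with every box below 11 takes min(count, 10) from each type; types with fewer than 10 contribute all they have.
Σ min(cᵢ, 10) = 10 + 8 + 10 + 9 + 4 + 4 + 6 + 3 + 5 = 59.
Draw number 59 + 1 = 60 must push one box to 11.

60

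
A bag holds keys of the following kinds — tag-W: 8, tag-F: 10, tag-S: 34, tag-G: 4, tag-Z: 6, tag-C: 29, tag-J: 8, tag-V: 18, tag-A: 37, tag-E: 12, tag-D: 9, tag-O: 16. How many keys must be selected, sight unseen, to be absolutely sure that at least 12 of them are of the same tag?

An adversary could hand out at most 11 keys per tag (6 tags run out sooner): 8 + 10 + 11 + 4 + 6 + 11 + 8 + 11 + 11 + 11 + 9 + 11 = 111 keys and still no tag has 12.
By pigeonhole, one more key lands in a tag already at 11, so 112 draws are enough and 111 are not.

112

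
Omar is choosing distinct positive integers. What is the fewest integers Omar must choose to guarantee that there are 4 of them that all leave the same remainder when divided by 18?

55

The 18 residue classes mod 18 are the pigeonholes.
With 54 integers one could put 3 in each residue class and have no class reach 4.
The 55th integer pushes some class to 4, so 18·3 + 1 = 55.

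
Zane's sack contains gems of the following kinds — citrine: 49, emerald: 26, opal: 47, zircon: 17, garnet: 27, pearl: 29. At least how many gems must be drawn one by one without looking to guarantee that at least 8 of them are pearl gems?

174

In the worst case for collecting pearl gems, every non-pearl gem comes out first.
There are 49 + 26 + 47 + 17 + 27 = 166 non-pearl gems altogether.
After those, each further gem must be pearl, so 166 + 8 = 174 draws guarantee 8 pearl gems.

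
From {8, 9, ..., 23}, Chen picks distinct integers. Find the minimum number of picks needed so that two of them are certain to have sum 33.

Group the elements by complementary pair {x, 33−x}: {10,23}, {11,22}, {12,21}, …, giving 7 two-element pairs and 2 integers whose partner 33−x falls outside [8,23].
By the pigeonhole principle, treating each of those 9 groups as a pigeonhole, one can pick one integer per group — 9 integers — with no two summing to 33.
The 10th integer lands in an occupied pair, forcing a sum of 33.

10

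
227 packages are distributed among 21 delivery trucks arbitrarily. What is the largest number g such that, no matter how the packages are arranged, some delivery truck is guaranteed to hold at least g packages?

The 21 delivery trucks are the holes and the 227 packages are the pigeons.
If every delivery truck held at most 10 packages, the total would be at most 21 × 10 = 210, which is less than 227.
So some delivery truck holds at least ⌈227/21⌉ = 11 packages.

11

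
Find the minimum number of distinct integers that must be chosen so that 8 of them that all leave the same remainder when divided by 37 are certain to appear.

260

Pigeonhole: the 37 residue classes mod 37 are the pigeonholes.
With 259 integers one could put 7 in each residue class and have no class reach 8.
The 260th integer pushes some class to 8, so 37·7 + 1 = 260.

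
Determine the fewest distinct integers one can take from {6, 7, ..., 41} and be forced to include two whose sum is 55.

A set avoiding the sum 55 can contain at most one of each pair {x, 55−x}, plus the 8 elements whose complement lies outside the range.
The integers 6, …, 27 (22 of them) are such a set: any two sum to at least 6+7 = 13 and at most 26+27 = 53 < 55.
By pigeonhole, any 23rd integer completes one of the 14 pairs, so 23 choices force a sum of 55.

23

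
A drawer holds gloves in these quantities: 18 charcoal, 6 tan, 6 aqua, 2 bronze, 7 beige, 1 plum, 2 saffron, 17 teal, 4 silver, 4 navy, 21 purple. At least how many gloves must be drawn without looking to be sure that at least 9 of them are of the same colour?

An adversary could hand out at most 8 gloves per colour (8 colours run out sooner): 8 + 6 + 6 + 2 + 7 + 1 + 2 + 8 + 4 + 4 + 8 = 56 gloves and still no colour has 9.
One more glove lands in a colour already at 8, so 57 draws are enough and 56 are not.

57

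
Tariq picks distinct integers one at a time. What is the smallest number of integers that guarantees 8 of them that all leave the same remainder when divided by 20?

By pigeonhole, the 20 residue classes mod 20 are the pigeonholes.
With 140 integers one could put 7 in each residue class and have no class reach 8.
The 141st integer pushes some class to 8, so 20·7 + 1 = 141.

141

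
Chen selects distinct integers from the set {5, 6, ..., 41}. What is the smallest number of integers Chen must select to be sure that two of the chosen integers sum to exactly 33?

26

Two chosen integers sum to 33 exactly when both halves of some pair {x, 33−x} with 5 ≤ x ≤ 33−x ≤ 28 are chosen — 12 such pairs.
The remaining 13 elements (those with no distinct partner in range) can never complete a 33-sum, so the worst case takes all of them and one from each pair: 13 + 12 = 25.
The 26th integer has to be the second member of some pair, so 25 + 1 = 26.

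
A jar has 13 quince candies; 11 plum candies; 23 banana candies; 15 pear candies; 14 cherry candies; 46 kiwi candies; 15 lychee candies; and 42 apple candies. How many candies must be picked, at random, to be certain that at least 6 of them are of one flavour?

Pigeonhole: put each drawn candy into a box by flavour. The largest draw with every box below 6 takes min(count, 5) from each flavour.
Σ min(cᵢ, 5) = 5 + 5 + 5 + 5 + 5 + 5 + 5 + 5 = 40.
Draw number 40 + 1 = 41 must push one box to 6.

41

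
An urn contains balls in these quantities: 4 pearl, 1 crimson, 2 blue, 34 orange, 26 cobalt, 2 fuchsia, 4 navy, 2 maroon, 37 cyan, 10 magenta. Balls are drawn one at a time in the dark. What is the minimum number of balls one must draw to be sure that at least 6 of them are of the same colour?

By pigeonhole, the 10 colours are the holes; the balls drawn are the pigeons.
To avoid 6 of any one colour, the worst case takes at most 5 of each colour, or every ball of a colour that has fewer than 5.
That gives 4 + 1 + 2 + 5 + 5 + 2 + 4 + 2 + 5 + 5 = 35 balls with no colour reaching 6.
The next ball forces some colour to 6, so 35 + 1 = 36.

36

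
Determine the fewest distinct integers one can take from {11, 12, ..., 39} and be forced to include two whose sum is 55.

Group the elements by complementary pair {x, 55−x}: {16,39}, {17,38}, {18,37}, …, giving 12 two-element pairs and 5 integers whose partner 55−x falls outside [11,39].
Treating each of those 17 groups as a pigeonhole, one can pick one integer per group — 17 integers — with no two summing to 55.
The 18th integer lands in an occupied pair, forcing a sum of 55.

18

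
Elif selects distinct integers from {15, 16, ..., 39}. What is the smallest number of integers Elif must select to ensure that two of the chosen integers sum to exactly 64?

19

A set avoiding the sum 64 can contain at most one of each pair {x, 64−x}, plus the 11 elements whose complement lies outside the range or equal to its own complement.
The integers 15, …, 32 (18 of them) are such a set: any two sum to at least 15+16 = 31 and at most 31+32 = 63 < 64.
Pigeonhole: any 19th integer completes one of the 7 pairs, so 19 choices force a sum of 64.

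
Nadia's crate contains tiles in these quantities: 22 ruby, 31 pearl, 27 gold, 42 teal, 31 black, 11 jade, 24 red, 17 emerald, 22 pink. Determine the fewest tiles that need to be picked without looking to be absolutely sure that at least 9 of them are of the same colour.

The 9 colours are the holes; the tiles drawn are the pigeons.
To avoid 9 of any one colour, the worst case takes at most 8 of each colour.
That gives 8 + 8 + 8 + 8 + 8 + 8 + 8 + 8 + 8 = 72 tiles with no colour reaching 9.
The next tile forces some colour to 9, so 72 + 1 = 73.

73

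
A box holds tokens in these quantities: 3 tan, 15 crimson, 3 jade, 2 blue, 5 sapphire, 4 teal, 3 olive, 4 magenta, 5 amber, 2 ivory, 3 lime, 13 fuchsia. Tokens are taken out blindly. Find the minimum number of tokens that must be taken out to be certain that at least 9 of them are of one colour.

Put each drawn token into a box by colour. The largest draw with every box below 9 takes min(count, 8) from each colour; colours with fewer than 8 contribute all they have.
Σ min(cᵢ, 8) = 3 + 8 + 3 + 2 + 5 + 4 + 3 + 4 + 5 + 2 + 3 + 8 = 50.
Draw number 50 + 1 = 51 must push one box to 9.

51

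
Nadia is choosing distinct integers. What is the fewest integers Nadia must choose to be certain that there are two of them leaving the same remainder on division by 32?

33

The 32 residue classes mod 32 are the pigeonholes.
With 32 integers one could put 1 in each residue class and have no class reach 2.
The 33rd integer pushes some class to 2, so 32·1 + 1 = 33.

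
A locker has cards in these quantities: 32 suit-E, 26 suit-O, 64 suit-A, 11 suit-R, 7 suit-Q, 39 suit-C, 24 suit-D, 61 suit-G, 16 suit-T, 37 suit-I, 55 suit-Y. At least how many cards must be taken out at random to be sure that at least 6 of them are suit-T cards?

362

In the worst case for collecting suit-T cards, every non-suit-T card comes out first.
There are 32 + 26 + 64 + 11 + 7 + 39 + 24 + 61 + 37 + 55 = 356 non-suit-T cards altogether.
After those, each further card must be suit-T, so 356 + 6 = 362 draws guarantee 6 suit-T cards.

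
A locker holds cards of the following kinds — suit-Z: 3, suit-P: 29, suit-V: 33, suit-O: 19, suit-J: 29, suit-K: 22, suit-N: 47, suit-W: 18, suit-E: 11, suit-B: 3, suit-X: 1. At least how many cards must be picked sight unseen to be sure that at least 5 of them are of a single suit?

40

The 11 suits are the holes; the cards drawn are the pigeons.
To avoid 5 of any one suit, the worst case takes at most 4 of each suit, or every card of a suit that has fewer than 4.
That gives 3 + 4 + 4 + 4 + 4 + 4 + 4 + 4 + 4 + 3 + 1 = 39 cards with no suit reaching 5.
The next card forces some suit to 5, so 39 + 1 = 40.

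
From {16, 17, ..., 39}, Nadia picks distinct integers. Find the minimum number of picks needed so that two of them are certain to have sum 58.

A set avoiding the sum 58 can contain at most one of each pair {x, 58−x}, plus the 4 elements whose complement lies outside the range or equal to its own complement.
The integers 16, …, 29 (14 of them) are such a set: any two sum to at least 16+17 = 33 and at most 28+29 = 57 < 58.
By pigeonhole, any 15th integer completes one of the 10 pairs, so 15 choices force a sum of 58.

15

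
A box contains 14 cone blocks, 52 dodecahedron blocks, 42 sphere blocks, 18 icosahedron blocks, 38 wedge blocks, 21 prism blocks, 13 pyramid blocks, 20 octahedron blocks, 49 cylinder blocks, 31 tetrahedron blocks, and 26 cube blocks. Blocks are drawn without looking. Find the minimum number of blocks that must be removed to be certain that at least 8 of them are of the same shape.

78

By the pigeonhole principle, the 11 shapes are the holes; the blocks drawn are the pigeons.
To avoid 8 of any one shape, the worst case takes at most 7 of each shape.
That gives 7 + 7 + 7 + 7 + 7 + 7 + 7 + 7 + 7 + 7 + 7 = 77 blocks with no shape reaching 8.
The next block forces some shape to 8, so 77 + 1 = 78.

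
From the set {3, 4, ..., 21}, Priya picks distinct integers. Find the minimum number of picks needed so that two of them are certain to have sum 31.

Group the elements by complementary pair {x, 31−x}: {10,21}, {11,20}, {12,19}, …, giving 6 two-element pairs and 7 integers whose partner 31−x falls outside [3,21].
Pigeonhole: treating each of those 13 groups as a pigeonhole, one can pick one integer per group — 13 integers — with no two summing to 31.
The 14th integer lands in an occupied pair, forcing a sum of 31.

14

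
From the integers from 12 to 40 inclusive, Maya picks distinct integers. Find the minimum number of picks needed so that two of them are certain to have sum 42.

21

Group the elements by complementary pair {x, 42−x}: {12,30}, {13,29}, {14,28}, …, giving 9 two-element pairs, the single value 21 (it cannot pair with itself since the integers are distinct), and 10 integers whose partner 42−x falls outside [12,40].
By the pigeonhole principle, treating each of those 20 groups as a pigeonhole, one can pick one integer per group — 20 integers — with no two summing to 42.
The 21st integer lands in an occupied pair, forcing a sum of 42.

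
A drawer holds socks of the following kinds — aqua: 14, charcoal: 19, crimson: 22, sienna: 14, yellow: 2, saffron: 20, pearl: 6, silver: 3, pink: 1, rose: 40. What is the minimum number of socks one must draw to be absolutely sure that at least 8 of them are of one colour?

By the pigeonhole principle, the 10 colours are the holes; the socks drawn are the pigeons.
To avoid 8 of any one colour, the worst case takes at most 7 of each colour, or every sock of a colour that has fewer than 7.
That gives 7 + 7 + 7 + 7 + 2 + 7 + 6 + 3 + 1 + 7 = 54 socks with no colour reaching 8.
The next sock forces some colour to 8, so 54 + 1 = 55.

55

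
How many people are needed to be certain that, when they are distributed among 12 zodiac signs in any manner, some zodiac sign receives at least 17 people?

With 192 people one could put exactly 16 in each of the 12 zodiac signs, and no zodiac sign would reach 17.
Pigeonhole: one more person must land in a zodiac sign that already has 16, giving it 17.
So 12 × 16 + 1 = 193 people are required.

193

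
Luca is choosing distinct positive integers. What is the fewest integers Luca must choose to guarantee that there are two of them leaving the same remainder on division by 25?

26

The 25 residue classes mod 25 are the pigeonholes.
With 25 integers one could put 1 in each residue class and have no class reach 2.
The 26th integer pushes some class to 2, so 25·1 + 1 = 26.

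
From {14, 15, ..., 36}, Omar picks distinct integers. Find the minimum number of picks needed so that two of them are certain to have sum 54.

15

A set avoiding the sum 54 can contain at most one of each pair {x, 54−x}, plus the 5 elements whose complement lies outside the range or equal to its own complement.
The integers 14, …, 27 (14 of them) are such a set: any two sum to at least 14+15 = 29 and at most 26+27 = 53 < 54.
Any 15th integer completes one of the 9 pairs, so 15 choices force a sum of 54.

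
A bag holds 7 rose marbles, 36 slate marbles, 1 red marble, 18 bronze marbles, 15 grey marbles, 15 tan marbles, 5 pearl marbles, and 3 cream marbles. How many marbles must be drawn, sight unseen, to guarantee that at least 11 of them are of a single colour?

57

The 8 colours are the holes; the marbles drawn are the pigeons.
To avoid 11 of any one colour, the worst case takes at most 10 of each colour, or every marble of a colour that has fewer than 10.
That gives 7 + 10 + 1 + 10 + 10 + 10 + 5 + 3 = 56 marbles with no colour reaching 11.
The next marble forces some colour to 11, so 56 + 1 = 57.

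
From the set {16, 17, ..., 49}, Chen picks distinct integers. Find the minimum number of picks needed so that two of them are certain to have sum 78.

25

Group the elements by complementary pair {x, 78−x}: {29,49}, {30,48}, {31,47}, …, giving 10 two-element pairs, the single value 39 (it cannot pair with itself since the integers are distinct), and 13 integers whose partner 78−x falls outside [16,49].
Treating each of those 24 groups as a pigeonhole, one can pick one integer per group — 24 integers — with no two summing to 78.
The 25th integer lands in an occupied pair, forcing a sum of 78.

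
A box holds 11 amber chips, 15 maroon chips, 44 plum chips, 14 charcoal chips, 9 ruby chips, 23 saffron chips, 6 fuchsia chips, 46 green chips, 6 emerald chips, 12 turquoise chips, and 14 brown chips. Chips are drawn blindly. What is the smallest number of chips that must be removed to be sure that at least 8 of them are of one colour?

76

By pigeonhole, the 11 colours are the holes; the chips drawn are the pigeons.
To avoid 8 of any one colour, the worst case takes at most 7 of each colour, or every chip of a colour that has fewer than 7.
That gives 7 + 7 + 7 + 7 + 7 + 7 + 6 + 7 + 6 + 7 + 7 = 75 chips with no colour reaching 8.
The next chip forces some colour to 8, so 75 + 1 = 76.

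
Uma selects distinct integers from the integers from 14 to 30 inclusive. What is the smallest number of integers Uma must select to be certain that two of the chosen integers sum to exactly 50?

A set avoiding the sum 50 can contain at most one of each pair {x, 50−x}, plus the 7 elements whose complement lies outside the range or equal to its own complement.
The integers 14, …, 25 (12 of them) are such a set: any two sum to at least 14+15 = 29 and at most 24+25 = 49 < 50.
Any 13th integer completes one of the 5 pairs, so 13 choices force a sum of 50.

13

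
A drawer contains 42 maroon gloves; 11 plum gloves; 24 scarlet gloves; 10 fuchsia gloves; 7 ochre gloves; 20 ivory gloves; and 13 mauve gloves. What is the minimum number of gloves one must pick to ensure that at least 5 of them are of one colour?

By pigeonhole, the 7 colours are the holes; the gloves drawn are the pigeons.
To avoid 5 of any one colour, the worst case takes at most 4 of each colour.
That gives 4 + 4 + 4 + 4 + 4 + 4 + 4 = 28 gloves with no colour reaching 5.
The next glove forces some colour to 5, so 28 + 1 = 29.

29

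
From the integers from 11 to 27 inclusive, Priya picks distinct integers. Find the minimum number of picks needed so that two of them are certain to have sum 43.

12

A set avoiding the sum 43 can contain at most one of each pair {x, 43−x}, plus the 5 elements whose complement lies outside the range.
The integers 11, …, 21 (11 of them) are such a set: any two sum to at least 11+12 = 23 and at most 20+21 = 41 < 43.
Any 12th integer completes one of the 6 pairs, so 12 choices force a sum of 43.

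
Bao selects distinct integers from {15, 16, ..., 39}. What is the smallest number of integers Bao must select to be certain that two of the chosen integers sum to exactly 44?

Group the elements by complementary pair {x, 44−x}: {15,29}, {16,28}, {17,27}, …, giving 7 two-element pairs; the single value 22 (it cannot pair with itself since the integers are distinct); and 10 integers whose partner 44−x falls outside [15,39].
Treating each of those 18 groups as a pigeonhole, one can pick one integer per group — 18 integers — with no two summing to 44.
The 19th integer lands in an occupied pair, forcing a sum of 44.

19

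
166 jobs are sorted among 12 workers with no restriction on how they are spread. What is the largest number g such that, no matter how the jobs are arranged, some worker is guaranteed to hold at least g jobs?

Pigeonhole: the 12 workers are the holes and the 166 jobs are the pigeons.
If every worker held at most 13 jobs, the total would be at most 12 × 13 = 156, which is less than 166.
So some worker holds at least ⌈166/12⌉ = 14 jobs.

14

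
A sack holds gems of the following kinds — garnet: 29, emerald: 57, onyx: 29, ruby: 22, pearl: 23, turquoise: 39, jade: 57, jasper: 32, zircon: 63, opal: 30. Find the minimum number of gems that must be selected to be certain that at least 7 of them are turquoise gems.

349

In the worst case for collecting turquoise gems, every non-turquoise gem comes out first.
There are 29 + 57 + 29 + 22 + 23 + 57 + 32 + 63 + 30 = 342 non-turquoise gems altogether.
After those, each further gem must be turquoise, so 342 + 7 = 349 draws guarantee 7 turquoise gems.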